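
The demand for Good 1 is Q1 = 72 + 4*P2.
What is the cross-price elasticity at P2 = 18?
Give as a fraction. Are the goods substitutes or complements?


dQ1/dP2 = 4
At P2 = 18: Q1 = 72 + 4*18 = 144
Exy = (dQ1/dP2)(P2/Q1) = 4 * 18 / 144 = 1/2
Since Exy > 0, the goods are substitutes.

1/2 (substitutes)


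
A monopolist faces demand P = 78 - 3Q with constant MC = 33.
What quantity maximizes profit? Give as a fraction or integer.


TR = P*Q = (78 - 3Q)Q = 78Q - 3Q^2
MR = dTR/dQ = 78 - 6Q
Set MR = MC:
78 - 6Q = 33
45 = 6Q
Q* = 45/6 = 15/2

15/2


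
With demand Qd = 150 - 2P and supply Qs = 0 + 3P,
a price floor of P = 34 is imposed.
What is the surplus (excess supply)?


At P = 34:
Qd = 150 - 2*34 = 82
Qs = 0 + 3*34 = 102
Surplus = Qs - Qd = 102 - 82 = 20

20


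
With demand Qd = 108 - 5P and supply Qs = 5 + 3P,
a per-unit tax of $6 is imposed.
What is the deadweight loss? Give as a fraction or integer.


Pre-tax equilibrium quantity: Q* = 349/8
Post-tax equilibrium quantity: Q_tax = 259/8
Reduction in quantity: Q* - Q_tax = 45/4
DWL = (1/2) * tax * (Q* - Q_tax)
DWL = (1/2) * 6 * 45/4 = 135/4

135/4


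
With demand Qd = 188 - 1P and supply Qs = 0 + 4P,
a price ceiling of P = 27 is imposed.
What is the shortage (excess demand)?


At P = 27:
Qd = 188 - 1*27 = 161
Qs = 0 + 4*27 = 108
Shortage = Qd - Qs = 161 - 108 = 53

53


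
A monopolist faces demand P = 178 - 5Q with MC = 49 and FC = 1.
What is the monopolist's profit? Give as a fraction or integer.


MR = MC: 178 - 10Q = 49
Q* = 129/10
P* = 178 - 5*129/10 = 227/2
Profit = (P* - MC)*Q* - FC
= (227/2 - 49)*129/10 - 1
= 129/2*129/10 - 1
= 16641/20 - 1 = 16621/20

16621/20


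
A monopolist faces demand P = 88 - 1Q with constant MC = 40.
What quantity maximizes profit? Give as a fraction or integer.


TR = P*Q = (88 - 1Q)Q = 88Q - 1Q^2
MR = dTR/dQ = 88 - 2Q
Set MR = MC:
88 - 2Q = 40
48 = 2Q
Q* = 48/2 = 24

24


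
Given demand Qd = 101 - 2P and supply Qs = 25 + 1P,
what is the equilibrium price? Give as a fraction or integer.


At equilibrium, Qd = Qs.
101 - 2P = 25 + 1P
101 - 25 = 2P + 1P
76 = 3P
P* = 76/3 = 76/3

76/3


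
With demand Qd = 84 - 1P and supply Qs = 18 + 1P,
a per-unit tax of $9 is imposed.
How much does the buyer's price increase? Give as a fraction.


With a per-unit tax, the buyer's price increase depends on relative slopes.
Supply slope: d = 1, Demand slope: b = 1
Buyer's price increase = d * tax / (b + d)
= 1 * 9 / (1 + 1)
= 9 / 2 = 9/2

9/2


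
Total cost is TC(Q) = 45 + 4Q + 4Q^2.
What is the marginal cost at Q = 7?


MC = dTC/dQ = 4 + 2*4*Q
At Q = 7:
MC = 4 + 8*7
MC = 4 + 56 = 60

60


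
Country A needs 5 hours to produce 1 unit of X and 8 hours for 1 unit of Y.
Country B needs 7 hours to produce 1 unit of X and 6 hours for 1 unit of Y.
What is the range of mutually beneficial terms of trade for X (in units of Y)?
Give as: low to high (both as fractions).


Opportunity cost of X for Country A = hours_X / hours_Y = 5/8 = 5/8 units of Y
Opportunity cost of X for Country B = hours_X / hours_Y = 7/6 = 7/6 units of Y
Terms of trade must be between the two opportunity costs.
Range: 5/8 to 7/6

5/8 to 7/6


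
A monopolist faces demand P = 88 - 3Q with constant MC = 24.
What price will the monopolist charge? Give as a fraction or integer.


MR = 88 - 6Q
Set MR = MC: 88 - 6Q = 24
Q* = 32/3
Substitute into demand:
P* = 88 - 3*32/3 = 56

56


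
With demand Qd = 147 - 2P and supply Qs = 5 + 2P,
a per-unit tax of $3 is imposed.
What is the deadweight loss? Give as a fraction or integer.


Pre-tax equilibrium quantity: Q* = 76
Post-tax equilibrium quantity: Q_tax = 73
Reduction in quantity: Q* - Q_tax = 3
DWL = (1/2) * tax * (Q* - Q_tax)
DWL = (1/2) * 3 * 3 = 9/2

9/2


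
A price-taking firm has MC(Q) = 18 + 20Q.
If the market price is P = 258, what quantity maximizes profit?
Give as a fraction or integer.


In perfect competition, profit is maximized where P = MC.
258 = 18 + 20Q
240 = 20Q
Q* = 240/20 = 12

12


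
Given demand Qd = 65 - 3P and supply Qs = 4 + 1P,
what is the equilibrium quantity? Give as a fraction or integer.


First find equilibrium price:
65 - 3P = 4 + 1P
P* = 61/4 = 61/4
Then substitute into demand:
Q* = 65 - 3 * 61/4 = 77/4

77/4


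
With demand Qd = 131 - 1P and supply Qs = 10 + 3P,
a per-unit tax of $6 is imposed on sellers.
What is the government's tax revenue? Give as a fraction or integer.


With tax on sellers, new supply: Qs' = 10 + 3(P - 6)
= 3P - 8
New equilibrium quantity:
Q_new = 385/4
Tax revenue = tax * Q_new = 6 * 385/4 = 1155/2

1155/2


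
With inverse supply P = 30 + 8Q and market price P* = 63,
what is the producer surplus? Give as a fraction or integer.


Minimum supply price (at Q=0): P_min = 30
Quantity supplied at P* = 63:
Q* = (63 - 30)/8 = 33/8
PS = (1/2) * Q* * (P* - P_min)
PS = (1/2) * 33/8 * (63 - 30)
PS = (1/2) * 33/8 * 33 = 1089/16

1089/16


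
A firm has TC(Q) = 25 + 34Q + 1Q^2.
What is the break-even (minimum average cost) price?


AC(Q) = 25/Q + 34 + 1Q
To minimize: dAC/dQ = -25/Q^2 + 1 = 0
Q^2 = 25/1 = 25
Q* = 5
Min AC = 25/5 + 34 + 1*5
Min AC = 5 + 34 + 5 = 44

44


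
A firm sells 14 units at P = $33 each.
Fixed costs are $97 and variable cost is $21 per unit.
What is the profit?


Total Revenue = P * Q = 33 * 14 = $462
Total Cost = FC + VC*Q = 97 + 21*14 = $391
Profit = TR - TC = 462 - 391 = $71

$71


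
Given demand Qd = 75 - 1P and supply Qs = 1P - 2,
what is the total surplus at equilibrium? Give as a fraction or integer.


Find equilibrium: 75 - 1P = 1P - 2
75 + 2 = 2P
P* = 77/2 = 77/2
Q* = 1*77/2 - 2 = 73/2
Inverse demand: P = 75 - Q/1, so P_max = 75
Inverse supply: P = 2 + Q/1, so P_min = 2
CS = (1/2) * 73/2 * (75 - 77/2) = 5329/8
PS = (1/2) * 73/2 * (77/2 - 2) = 5329/8
TS = CS + PS = 5329/8 + 5329/8 = 5329/4

5329/4


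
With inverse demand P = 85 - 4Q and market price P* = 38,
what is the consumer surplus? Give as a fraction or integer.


Maximum willingness to pay (at Q=0): P_max = 85
Quantity demanded at P* = 38:
Q* = (85 - 38)/4 = 47/4
CS = (1/2) * Q* * (P_max - P*)
CS = (1/2) * 47/4 * (85 - 38)
CS = (1/2) * 47/4 * 47 = 2209/8

2209/8


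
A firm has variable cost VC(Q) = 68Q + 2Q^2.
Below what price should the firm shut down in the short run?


AVC(Q) = VC(Q)/Q = 68 + 2Q
AVC is increasing in Q, so minimum AVC is at Q -> 0+.
Min AVC = 68
The firm should shut down if P < 68.

68


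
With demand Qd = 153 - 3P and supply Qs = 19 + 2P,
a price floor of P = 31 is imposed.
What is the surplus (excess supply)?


At P = 31:
Qd = 153 - 3*31 = 60
Qs = 19 + 2*31 = 81
Surplus = Qs - Qd = 81 - 60 = 21

21


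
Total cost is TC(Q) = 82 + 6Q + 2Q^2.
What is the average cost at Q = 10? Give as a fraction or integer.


TC(10) = 82 + 6*10 + 2*10^2
TC(10) = 82 + 60 + 200 = 342
AC = TC/Q = 342/10 = 171/5

171/5


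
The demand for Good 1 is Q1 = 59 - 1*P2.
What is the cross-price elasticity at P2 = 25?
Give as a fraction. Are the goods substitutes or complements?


dQ1/dP2 = -1
At P2 = 25: Q1 = 59 - 1*25 = 34
Exy = (dQ1/dP2)(P2/Q1) = -1 * 25 / 34 = -25/34
Since Exy < 0, the goods are complements.

-25/34 (complements)


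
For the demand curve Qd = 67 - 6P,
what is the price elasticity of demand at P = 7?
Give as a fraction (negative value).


dQ/dP = -6
At P = 7: Q = 67 - 6*7 = 25
E = (dQ/dP)(P/Q) = (-6)(7/25) = -42/25

-42/25


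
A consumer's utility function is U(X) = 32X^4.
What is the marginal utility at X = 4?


MU = dU/dX = 32*4*X^(4-1)
MU = 128*X^3
At X = 4:
MU = 128 * 4^3
MU = 128 * 64 = 8192

8192


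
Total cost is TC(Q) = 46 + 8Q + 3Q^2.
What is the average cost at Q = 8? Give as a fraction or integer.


TC(8) = 46 + 8*8 + 3*8^2
TC(8) = 46 + 64 + 192 = 302
AC = TC/Q = 302/8 = 151/4

151/4


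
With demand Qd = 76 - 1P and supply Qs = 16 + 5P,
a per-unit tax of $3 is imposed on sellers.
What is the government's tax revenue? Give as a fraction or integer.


With tax on sellers, new supply: Qs' = 16 + 5(P - 3)
= 1 + 5P
New equilibrium quantity:
Q_new = 127/2
Tax revenue = tax * Q_new = 3 * 127/2 = 381/2

381/2


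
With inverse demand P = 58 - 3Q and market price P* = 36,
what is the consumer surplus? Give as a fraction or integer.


Maximum willingness to pay (at Q=0): P_max = 58
Quantity demanded at P* = 36:
Q* = (58 - 36)/3 = 22/3
CS = (1/2) * Q* * (P_max - P*)
CS = (1/2) * 22/3 * (58 - 36)
CS = (1/2) * 22/3 * 22 = 242/3

242/3


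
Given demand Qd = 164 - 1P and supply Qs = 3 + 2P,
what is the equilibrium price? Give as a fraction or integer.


At equilibrium, Qd = Qs.
164 - 1P = 3 + 2P
164 - 3 = 1P + 2P
161 = 3P
P* = 161/3 = 161/3

161/3


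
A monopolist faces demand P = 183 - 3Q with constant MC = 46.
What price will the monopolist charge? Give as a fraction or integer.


MR = 183 - 6Q
Set MR = MC: 183 - 6Q = 46
Q* = 137/6
Substitute into demand:
P* = 183 - 3*137/6 = 229/2

229/2


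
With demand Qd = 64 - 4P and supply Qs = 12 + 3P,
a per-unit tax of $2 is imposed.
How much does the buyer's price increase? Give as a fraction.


With a per-unit tax, the buyer's price increase depends on relative slopes.
Supply slope: d = 3, Demand slope: b = 4
Buyer's price increase = d * tax / (b + d)
= 3 * 2 / (4 + 3)
= 6 / 7 = 6/7

6/7


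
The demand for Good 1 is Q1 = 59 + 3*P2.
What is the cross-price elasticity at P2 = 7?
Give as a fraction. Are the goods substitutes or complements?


dQ1/dP2 = 3
At P2 = 7: Q1 = 59 + 3*7 = 80
Exy = (dQ1/dP2)(P2/Q1) = 3 * 7 / 80 = 21/80
Since Exy > 0, the goods are substitutes.

21/80 (substitutes)


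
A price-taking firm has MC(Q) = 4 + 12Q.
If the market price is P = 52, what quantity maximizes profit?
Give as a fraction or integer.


In perfect competition, profit is maximized where P = MC.
52 = 4 + 12Q
48 = 12Q
Q* = 48/12 = 4

4


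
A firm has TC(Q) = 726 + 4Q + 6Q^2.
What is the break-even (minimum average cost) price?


AC(Q) = 726/Q + 4 + 6Q
To minimize: dAC/dQ = -726/Q^2 + 6 = 0
Q^2 = 726/6 = 121
Q* = 11
Min AC = 726/11 + 4 + 6*11
Min AC = 66 + 4 + 66 = 136

136


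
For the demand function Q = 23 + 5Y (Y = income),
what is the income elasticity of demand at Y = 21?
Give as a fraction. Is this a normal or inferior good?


dQ/dY = 5
At Y = 21: Q = 23 + 5*21 = 128
Ey = (dQ/dY)(Y/Q) = 5 * 21 / 128 = 105/128
Since Ey > 0, this is a normal good.

105/128 (normal good)


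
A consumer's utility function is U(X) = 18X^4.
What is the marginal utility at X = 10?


MU = dU/dX = 18*4*X^(4-1)
MU = 72*X^3
At X = 10:
MU = 72 * 10^3
MU = 72 * 1000 = 72000

72000


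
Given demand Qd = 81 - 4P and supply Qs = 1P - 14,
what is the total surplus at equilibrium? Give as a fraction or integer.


Find equilibrium: 81 - 4P = 1P - 14
81 + 14 = 5P
P* = 95/5 = 19
Q* = 1*19 - 14 = 5
Inverse demand: P = 81/4 - Q/4, so P_max = 81/4
Inverse supply: P = 14 + Q/1, so P_min = 14
CS = (1/2) * 5 * (81/4 - 19) = 25/8
PS = (1/2) * 5 * (19 - 14) = 25/2
TS = CS + PS = 25/8 + 25/2 = 125/8

125/8


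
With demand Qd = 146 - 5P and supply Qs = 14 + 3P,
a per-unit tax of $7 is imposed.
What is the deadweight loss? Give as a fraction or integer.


Pre-tax equilibrium quantity: Q* = 127/2
Post-tax equilibrium quantity: Q_tax = 403/8
Reduction in quantity: Q* - Q_tax = 105/8
DWL = (1/2) * tax * (Q* - Q_tax)
DWL = (1/2) * 7 * 105/8 = 735/16

735/16


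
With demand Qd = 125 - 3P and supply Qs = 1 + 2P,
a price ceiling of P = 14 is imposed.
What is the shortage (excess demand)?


At P = 14:
Qd = 125 - 3*14 = 83
Qs = 1 + 2*14 = 29
Shortage = Qd - Qs = 83 - 29 = 54

54


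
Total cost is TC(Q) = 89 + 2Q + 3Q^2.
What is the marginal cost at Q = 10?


MC = dTC/dQ = 2 + 2*3*Q
At Q = 10:
MC = 2 + 6*10
MC = 2 + 60 = 62

62


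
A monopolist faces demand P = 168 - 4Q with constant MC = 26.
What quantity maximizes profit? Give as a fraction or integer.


TR = P*Q = (168 - 4Q)Q = 168Q - 4Q^2
MR = dTR/dQ = 168 - 8Q
Set MR = MC:
168 - 8Q = 26
142 = 8Q
Q* = 142/8 = 71/4

71/4


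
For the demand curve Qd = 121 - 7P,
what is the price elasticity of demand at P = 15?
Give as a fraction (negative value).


dQ/dP = -7
At P = 15: Q = 121 - 7*15 = 16
E = (dQ/dP)(P/Q) = (-7)(15/16) = -105/16

-105/16


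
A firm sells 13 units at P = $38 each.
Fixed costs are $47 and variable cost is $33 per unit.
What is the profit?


Total Revenue = P * Q = 38 * 13 = $494
Total Cost = FC + VC*Q = 47 + 33*13 = $476
Profit = TR - TC = 494 - 476 = $18

$18


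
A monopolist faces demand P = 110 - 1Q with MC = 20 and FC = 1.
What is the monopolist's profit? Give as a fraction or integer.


MR = MC: 110 - 2Q = 20
Q* = 45
P* = 110 - 1*45 = 65
Profit = (P* - MC)*Q* - FC
= (65 - 20)*45 - 1
= 45*45 - 1
= 2025 - 1 = 2024

2024


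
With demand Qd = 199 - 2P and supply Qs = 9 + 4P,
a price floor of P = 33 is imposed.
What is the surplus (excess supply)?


At P = 33:
Qd = 199 - 2*33 = 133
Qs = 9 + 4*33 = 141
Surplus = Qs - Qd = 141 - 133 = 8

8


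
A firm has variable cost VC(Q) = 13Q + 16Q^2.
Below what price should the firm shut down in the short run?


AVC(Q) = VC(Q)/Q = 13 + 16Q
AVC is increasing in Q, so minimum AVC is at Q -> 0+.
Min AVC = 13
The firm should shut down if P < 13.

13


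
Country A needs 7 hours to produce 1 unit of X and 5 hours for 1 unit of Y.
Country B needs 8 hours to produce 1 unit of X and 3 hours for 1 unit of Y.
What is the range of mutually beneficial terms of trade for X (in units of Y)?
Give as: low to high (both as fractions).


Opportunity cost of X for Country A = hours_X / hours_Y = 7/5 = 7/5 units of Y
Opportunity cost of X for Country B = hours_X / hours_Y = 8/3 = 8/3 units of Y
Terms of trade must be between the two opportunity costs.
Range: 7/5 to 8/3

7/5 to 8/3


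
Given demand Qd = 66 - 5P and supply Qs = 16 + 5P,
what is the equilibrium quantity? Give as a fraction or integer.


First find equilibrium price:
66 - 5P = 16 + 5P
P* = 50/10 = 5
Then substitute into demand:
Q* = 66 - 5 * 5 = 41

41


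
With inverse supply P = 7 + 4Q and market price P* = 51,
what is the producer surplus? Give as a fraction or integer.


Minimum supply price (at Q=0): P_min = 7
Quantity supplied at P* = 51:
Q* = (51 - 7)/4 = 11
PS = (1/2) * Q* * (P* - P_min)
PS = (1/2) * 11 * (51 - 7)
PS = (1/2) * 11 * 44 = 242

242


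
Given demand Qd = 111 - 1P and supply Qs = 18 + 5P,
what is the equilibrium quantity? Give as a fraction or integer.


First find equilibrium price:
111 - 1P = 18 + 5P
P* = 93/6 = 31/2
Then substitute into demand:
Q* = 111 - 1 * 31/2 = 191/2

191/2


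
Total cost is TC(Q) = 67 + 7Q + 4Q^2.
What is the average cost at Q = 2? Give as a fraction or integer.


TC(2) = 67 + 7*2 + 4*2^2
TC(2) = 67 + 14 + 16 = 97
AC = TC/Q = 97/2 = 97/2

97/2


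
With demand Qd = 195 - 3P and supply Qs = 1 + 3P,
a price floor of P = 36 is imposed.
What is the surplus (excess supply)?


At P = 36:
Qd = 195 - 3*36 = 87
Qs = 1 + 3*36 = 109
Surplus = Qs - Qd = 109 - 87 = 22

22


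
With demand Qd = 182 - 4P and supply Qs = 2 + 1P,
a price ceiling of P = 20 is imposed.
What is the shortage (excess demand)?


At P = 20:
Qd = 182 - 4*20 = 102
Qs = 2 + 1*20 = 22
Shortage = Qd - Qs = 102 - 22 = 80

80


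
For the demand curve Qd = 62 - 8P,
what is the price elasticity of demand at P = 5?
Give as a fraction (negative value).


dQ/dP = -8
At P = 5: Q = 62 - 8*5 = 22
E = (dQ/dP)(P/Q) = (-8)(5/22) = -20/11

-20/11


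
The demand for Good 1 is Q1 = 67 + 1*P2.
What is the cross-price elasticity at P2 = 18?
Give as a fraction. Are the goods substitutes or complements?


dQ1/dP2 = 1
At P2 = 18: Q1 = 67 + 1*18 = 85
Exy = (dQ1/dP2)(P2/Q1) = 1 * 18 / 85 = 18/85
Since Exy > 0, the goods are substitutes.

18/85 (substitutes)


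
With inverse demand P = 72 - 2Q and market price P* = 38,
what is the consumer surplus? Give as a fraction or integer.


Maximum willingness to pay (at Q=0): P_max = 72
Quantity demanded at P* = 38:
Q* = (72 - 38)/2 = 17
CS = (1/2) * Q* * (P_max - P*)
CS = (1/2) * 17 * (72 - 38)
CS = (1/2) * 17 * 34 = 289

289


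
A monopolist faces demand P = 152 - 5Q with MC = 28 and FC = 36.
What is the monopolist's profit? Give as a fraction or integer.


MR = MC: 152 - 10Q = 28
Q* = 62/5
P* = 152 - 5*62/5 = 90
Profit = (P* - MC)*Q* - FC
= (90 - 28)*62/5 - 36
= 62*62/5 - 36
= 3844/5 - 36 = 3664/5

3664/5


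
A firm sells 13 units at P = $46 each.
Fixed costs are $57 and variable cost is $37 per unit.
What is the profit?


Total Revenue = P * Q = 46 * 13 = $598
Total Cost = FC + VC*Q = 57 + 37*13 = $538
Profit = TR - TC = 598 - 538 = $60

$60


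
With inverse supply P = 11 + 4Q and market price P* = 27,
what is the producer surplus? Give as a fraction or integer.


Minimum supply price (at Q=0): P_min = 11
Quantity supplied at P* = 27:
Q* = (27 - 11)/4 = 4
PS = (1/2) * Q* * (P* - P_min)
PS = (1/2) * 4 * (27 - 11)
PS = (1/2) * 4 * 16 = 32

32


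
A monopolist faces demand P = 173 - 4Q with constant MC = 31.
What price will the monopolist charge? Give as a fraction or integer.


MR = 173 - 8Q
Set MR = MC: 173 - 8Q = 31
Q* = 71/4
Substitute into demand:
P* = 173 - 4*71/4 = 102

102


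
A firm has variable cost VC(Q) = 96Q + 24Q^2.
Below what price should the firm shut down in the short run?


AVC(Q) = VC(Q)/Q = 96 + 24Q
AVC is increasing in Q, so minimum AVC is at Q -> 0+.
Min AVC = 96
The firm should shut down if P < 96.

96


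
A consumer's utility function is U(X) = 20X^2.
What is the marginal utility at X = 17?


MU = dU/dX = 20*2*X^(2-1)
MU = 40*X^1
At X = 17:
MU = 40 * 17^1
MU = 40 * 17 = 680

680


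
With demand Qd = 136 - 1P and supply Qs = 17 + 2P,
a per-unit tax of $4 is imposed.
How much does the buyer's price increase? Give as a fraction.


With a per-unit tax, the buyer's price increase depends on relative slopes.
Supply slope: d = 2, Demand slope: b = 1
Buyer's price increase = d * tax / (b + d)
= 2 * 4 / (1 + 2)
= 8 / 3 = 8/3

8/3


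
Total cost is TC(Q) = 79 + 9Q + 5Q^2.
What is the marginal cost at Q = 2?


MC = dTC/dQ = 9 + 2*5*Q
At Q = 2:
MC = 9 + 10*2
MC = 9 + 20 = 29

29


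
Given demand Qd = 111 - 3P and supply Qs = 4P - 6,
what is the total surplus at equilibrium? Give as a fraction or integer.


Find equilibrium: 111 - 3P = 4P - 6
111 + 6 = 7P
P* = 117/7 = 117/7
Q* = 4*117/7 - 6 = 426/7
Inverse demand: P = 37 - Q/3, so P_max = 37
Inverse supply: P = 3/2 + Q/4, so P_min = 3/2
CS = (1/2) * 426/7 * (37 - 117/7) = 30246/49
PS = (1/2) * 426/7 * (117/7 - 3/2) = 45369/98
TS = CS + PS = 30246/49 + 45369/98 = 15123/14

15123/14


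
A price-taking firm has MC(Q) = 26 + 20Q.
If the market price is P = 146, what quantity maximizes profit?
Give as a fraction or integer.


In perfect competition, profit is maximized where P = MC.
146 = 26 + 20Q
120 = 20Q
Q* = 120/20 = 6

6


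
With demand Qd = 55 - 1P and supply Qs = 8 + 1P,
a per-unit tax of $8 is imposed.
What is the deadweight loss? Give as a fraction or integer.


Pre-tax equilibrium quantity: Q* = 63/2
Post-tax equilibrium quantity: Q_tax = 55/2
Reduction in quantity: Q* - Q_tax = 4
DWL = (1/2) * tax * (Q* - Q_tax)
DWL = (1/2) * 8 * 4 = 16

16


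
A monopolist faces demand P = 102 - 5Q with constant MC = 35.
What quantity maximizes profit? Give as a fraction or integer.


TR = P*Q = (102 - 5Q)Q = 102Q - 5Q^2
MR = dTR/dQ = 102 - 10Q
Set MR = MC:
102 - 10Q = 35
67 = 10Q
Q* = 67/10 = 67/10

67/10


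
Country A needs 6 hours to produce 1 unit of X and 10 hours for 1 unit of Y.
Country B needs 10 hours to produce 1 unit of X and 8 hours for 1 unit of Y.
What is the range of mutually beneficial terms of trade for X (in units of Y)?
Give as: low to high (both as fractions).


Opportunity cost of X for Country A = hours_X / hours_Y = 6/10 = 3/5 units of Y
Opportunity cost of X for Country B = hours_X / hours_Y = 10/8 = 5/4 units of Y
Terms of trade must be between the two opportunity costs.
Range: 3/5 to 5/4

3/5 to 5/4


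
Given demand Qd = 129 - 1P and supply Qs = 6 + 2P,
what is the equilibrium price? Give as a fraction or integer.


At equilibrium, Qd = Qs.
129 - 1P = 6 + 2P
129 - 6 = 1P + 2P
123 = 3P
P* = 123/3 = 41

41


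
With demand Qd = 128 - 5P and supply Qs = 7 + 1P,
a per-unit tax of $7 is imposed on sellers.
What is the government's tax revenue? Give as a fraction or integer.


With tax on sellers, new supply: Qs' = 7 + 1(P - 7)
= 0 + 1P
New equilibrium quantity:
Q_new = 64/3
Tax revenue = tax * Q_new = 7 * 64/3 = 448/3

448/3


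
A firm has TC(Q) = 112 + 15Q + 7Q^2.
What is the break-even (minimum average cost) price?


AC(Q) = 112/Q + 15 + 7Q
To minimize: dAC/dQ = -112/Q^2 + 7 = 0
Q^2 = 112/7 = 16
Q* = 4
Min AC = 112/4 + 15 + 7*4
Min AC = 28 + 15 + 28 = 71

71


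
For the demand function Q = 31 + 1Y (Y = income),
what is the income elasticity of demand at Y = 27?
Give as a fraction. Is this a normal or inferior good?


dQ/dY = 1
At Y = 27: Q = 31 + 1*27 = 58
Ey = (dQ/dY)(Y/Q) = 1 * 27 / 58 = 27/58
Since Ey > 0, this is a normal good.

27/58 (normal good)


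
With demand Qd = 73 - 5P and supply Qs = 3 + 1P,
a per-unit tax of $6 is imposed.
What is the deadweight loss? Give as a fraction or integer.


Pre-tax equilibrium quantity: Q* = 44/3
Post-tax equilibrium quantity: Q_tax = 29/3
Reduction in quantity: Q* - Q_tax = 5
DWL = (1/2) * tax * (Q* - Q_tax)
DWL = (1/2) * 6 * 5 = 15

15


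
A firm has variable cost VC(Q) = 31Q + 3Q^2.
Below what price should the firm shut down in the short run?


AVC(Q) = VC(Q)/Q = 31 + 3Q
AVC is increasing in Q, so minimum AVC is at Q -> 0+.
Min AVC = 31
The firm should shut down if P < 31.

31


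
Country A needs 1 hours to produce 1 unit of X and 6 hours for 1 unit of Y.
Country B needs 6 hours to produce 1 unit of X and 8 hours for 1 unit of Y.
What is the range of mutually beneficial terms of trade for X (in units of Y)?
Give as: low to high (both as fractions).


Opportunity cost of X for Country A = hours_X / hours_Y = 1/6 = 1/6 units of Y
Opportunity cost of X for Country B = hours_X / hours_Y = 6/8 = 3/4 units of Y
Terms of trade must be between the two opportunity costs.
Range: 1/6 to 3/4

1/6 to 3/4


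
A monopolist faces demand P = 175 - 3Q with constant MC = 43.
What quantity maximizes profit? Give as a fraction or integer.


TR = P*Q = (175 - 3Q)Q = 175Q - 3Q^2
MR = dTR/dQ = 175 - 6Q
Set MR = MC:
175 - 6Q = 43
132 = 6Q
Q* = 132/6 = 22

22


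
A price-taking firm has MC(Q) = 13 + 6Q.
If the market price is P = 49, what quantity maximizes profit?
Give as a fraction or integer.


In perfect competition, profit is maximized where P = MC.
49 = 13 + 6Q
36 = 6Q
Q* = 36/6 = 6

6


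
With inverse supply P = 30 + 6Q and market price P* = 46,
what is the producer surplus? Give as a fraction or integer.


Minimum supply price (at Q=0): P_min = 30
Quantity supplied at P* = 46:
Q* = (46 - 30)/6 = 8/3
PS = (1/2) * Q* * (P* - P_min)
PS = (1/2) * 8/3 * (46 - 30)
PS = (1/2) * 8/3 * 16 = 64/3

64/3


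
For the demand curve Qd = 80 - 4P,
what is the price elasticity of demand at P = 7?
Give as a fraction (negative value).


dQ/dP = -4
At P = 7: Q = 80 - 4*7 = 52
E = (dQ/dP)(P/Q) = (-4)(7/52) = -7/13

-7/13


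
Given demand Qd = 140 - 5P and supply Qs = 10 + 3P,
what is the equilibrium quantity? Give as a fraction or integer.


First find equilibrium price:
140 - 5P = 10 + 3P
P* = 130/8 = 65/4
Then substitute into demand:
Q* = 140 - 5 * 65/4 = 235/4

235/4


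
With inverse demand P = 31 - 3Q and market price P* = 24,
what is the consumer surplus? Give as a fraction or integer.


Maximum willingness to pay (at Q=0): P_max = 31
Quantity demanded at P* = 24:
Q* = (31 - 24)/3 = 7/3
CS = (1/2) * Q* * (P_max - P*)
CS = (1/2) * 7/3 * (31 - 24)
CS = (1/2) * 7/3 * 7 = 49/6

49/6


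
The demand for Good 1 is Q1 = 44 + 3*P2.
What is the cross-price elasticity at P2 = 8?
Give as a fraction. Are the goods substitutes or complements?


dQ1/dP2 = 3
At P2 = 8: Q1 = 44 + 3*8 = 68
Exy = (dQ1/dP2)(P2/Q1) = 3 * 8 / 68 = 6/17
Since Exy > 0, the goods are substitutes.

6/17 (substitutes)


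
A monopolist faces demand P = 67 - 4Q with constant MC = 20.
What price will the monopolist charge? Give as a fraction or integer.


MR = 67 - 8Q
Set MR = MC: 67 - 8Q = 20
Q* = 47/8
Substitute into demand:
P* = 67 - 4*47/8 = 87/2

87/2


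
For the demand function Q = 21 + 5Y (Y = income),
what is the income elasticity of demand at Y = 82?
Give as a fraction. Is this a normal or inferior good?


dQ/dY = 5
At Y = 82: Q = 21 + 5*82 = 431
Ey = (dQ/dY)(Y/Q) = 5 * 82 / 431 = 410/431
Since Ey > 0, this is a normal good.

410/431 (normal good)


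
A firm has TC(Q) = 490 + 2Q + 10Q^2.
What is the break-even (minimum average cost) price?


AC(Q) = 490/Q + 2 + 10Q
To minimize: dAC/dQ = -490/Q^2 + 10 = 0
Q^2 = 490/10 = 49
Q* = 7
Min AC = 490/7 + 2 + 10*7
Min AC = 70 + 2 + 70 = 142

142


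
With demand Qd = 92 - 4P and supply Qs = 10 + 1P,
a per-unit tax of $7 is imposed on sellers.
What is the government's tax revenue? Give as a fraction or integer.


With tax on sellers, new supply: Qs' = 10 + 1(P - 7)
= 3 + 1P
New equilibrium quantity:
Q_new = 104/5
Tax revenue = tax * Q_new = 7 * 104/5 = 728/5

728/5


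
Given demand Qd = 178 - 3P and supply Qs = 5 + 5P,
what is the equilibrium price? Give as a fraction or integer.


At equilibrium, Qd = Qs.
178 - 3P = 5 + 5P
178 - 5 = 3P + 5P
173 = 8P
P* = 173/8 = 173/8

173/8


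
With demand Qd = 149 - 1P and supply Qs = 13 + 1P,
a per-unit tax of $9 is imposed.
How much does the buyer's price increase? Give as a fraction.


With a per-unit tax, the buyer's price increase depends on relative slopes.
Supply slope: d = 1, Demand slope: b = 1
Buyer's price increase = d * tax / (b + d)
= 1 * 9 / (1 + 1)
= 9 / 2 = 9/2

9/2


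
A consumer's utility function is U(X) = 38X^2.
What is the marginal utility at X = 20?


MU = dU/dX = 38*2*X^(2-1)
MU = 76*X^1
At X = 20:
MU = 76 * 20^1
MU = 76 * 20 = 1520

1520


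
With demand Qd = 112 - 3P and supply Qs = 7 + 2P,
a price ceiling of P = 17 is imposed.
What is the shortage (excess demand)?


At P = 17:
Qd = 112 - 3*17 = 61
Qs = 7 + 2*17 = 41
Shortage = Qd - Qs = 61 - 41 = 20

20


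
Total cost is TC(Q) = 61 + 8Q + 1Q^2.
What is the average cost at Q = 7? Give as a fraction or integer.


TC(7) = 61 + 8*7 + 1*7^2
TC(7) = 61 + 56 + 49 = 166
AC = TC/Q = 166/7 = 166/7

166/7


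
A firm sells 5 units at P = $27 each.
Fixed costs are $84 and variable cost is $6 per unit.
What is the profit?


Total Revenue = P * Q = 27 * 5 = $135
Total Cost = FC + VC*Q = 84 + 6*5 = $114
Profit = TR - TC = 135 - 114 = $21

$21


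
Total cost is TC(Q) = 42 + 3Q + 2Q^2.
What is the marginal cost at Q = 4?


MC = dTC/dQ = 3 + 2*2*Q
At Q = 4:
MC = 3 + 4*4
MC = 3 + 16 = 19

19


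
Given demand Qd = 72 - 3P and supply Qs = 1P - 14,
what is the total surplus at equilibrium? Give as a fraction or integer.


Find equilibrium: 72 - 3P = 1P - 14
72 + 14 = 4P
P* = 86/4 = 43/2
Q* = 1*43/2 - 14 = 15/2
Inverse demand: P = 24 - Q/3, so P_max = 24
Inverse supply: P = 14 + Q/1, so P_min = 14
CS = (1/2) * 15/2 * (24 - 43/2) = 75/8
PS = (1/2) * 15/2 * (43/2 - 14) = 225/8
TS = CS + PS = 75/8 + 225/8 = 75/2

75/2


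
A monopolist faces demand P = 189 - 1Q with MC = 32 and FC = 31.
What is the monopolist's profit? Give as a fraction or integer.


MR = MC: 189 - 2Q = 32
Q* = 157/2
P* = 189 - 1*157/2 = 221/2
Profit = (P* - MC)*Q* - FC
= (221/2 - 32)*157/2 - 31
= 157/2*157/2 - 31
= 24649/4 - 31 = 24525/4

24525/4


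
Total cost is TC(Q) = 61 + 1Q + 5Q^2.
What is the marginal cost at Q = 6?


MC = dTC/dQ = 1 + 2*5*Q
At Q = 6:
MC = 1 + 10*6
MC = 1 + 60 = 61

61


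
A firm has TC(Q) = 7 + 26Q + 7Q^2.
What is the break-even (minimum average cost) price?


AC(Q) = 7/Q + 26 + 7Q
To minimize: dAC/dQ = -7/Q^2 + 7 = 0
Q^2 = 7/7 = 1
Q* = 1
Min AC = 7/1 + 26 + 7*1
Min AC = 7 + 26 + 7 = 40

40


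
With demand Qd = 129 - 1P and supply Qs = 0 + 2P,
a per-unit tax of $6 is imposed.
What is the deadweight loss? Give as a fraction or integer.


Pre-tax equilibrium quantity: Q* = 86
Post-tax equilibrium quantity: Q_tax = 82
Reduction in quantity: Q* - Q_tax = 4
DWL = (1/2) * tax * (Q* - Q_tax)
DWL = (1/2) * 6 * 4 = 12

12


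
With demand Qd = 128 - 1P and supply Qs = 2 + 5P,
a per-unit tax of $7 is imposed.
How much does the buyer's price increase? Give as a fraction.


With a per-unit tax, the buyer's price increase depends on relative slopes.
Supply slope: d = 5, Demand slope: b = 1
Buyer's price increase = d * tax / (b + d)
= 5 * 7 / (1 + 5)
= 35 / 6 = 35/6

35/6


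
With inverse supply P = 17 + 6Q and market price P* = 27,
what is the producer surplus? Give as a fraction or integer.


Minimum supply price (at Q=0): P_min = 17
Quantity supplied at P* = 27:
Q* = (27 - 17)/6 = 5/3
PS = (1/2) * Q* * (P* - P_min)
PS = (1/2) * 5/3 * (27 - 17)
PS = (1/2) * 5/3 * 10 = 25/3

25/3


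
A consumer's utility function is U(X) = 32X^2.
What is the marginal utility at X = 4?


MU = dU/dX = 32*2*X^(2-1)
MU = 64*X^1
At X = 4:
MU = 64 * 4^1
MU = 64 * 4 = 256

256


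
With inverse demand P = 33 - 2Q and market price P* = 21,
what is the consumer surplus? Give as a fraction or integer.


Maximum willingness to pay (at Q=0): P_max = 33
Quantity demanded at P* = 21:
Q* = (33 - 21)/2 = 6
CS = (1/2) * Q* * (P_max - P*)
CS = (1/2) * 6 * (33 - 21)
CS = (1/2) * 6 * 12 = 36

36


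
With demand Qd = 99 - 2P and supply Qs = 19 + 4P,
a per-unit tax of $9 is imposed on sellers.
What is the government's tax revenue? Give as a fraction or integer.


With tax on sellers, new supply: Qs' = 19 + 4(P - 9)
= 4P - 17
New equilibrium quantity:
Q_new = 181/3
Tax revenue = tax * Q_new = 9 * 181/3 = 543

543


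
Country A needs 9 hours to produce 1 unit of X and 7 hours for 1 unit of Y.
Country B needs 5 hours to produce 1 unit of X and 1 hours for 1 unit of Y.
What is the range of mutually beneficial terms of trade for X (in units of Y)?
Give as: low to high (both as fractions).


Opportunity cost of X for Country A = hours_X / hours_Y = 9/7 = 9/7 units of Y
Opportunity cost of X for Country B = hours_X / hours_Y = 5/1 = 5 units of Y
Terms of trade must be between the two opportunity costs.
Range: 9/7 to 5

9/7 to 5


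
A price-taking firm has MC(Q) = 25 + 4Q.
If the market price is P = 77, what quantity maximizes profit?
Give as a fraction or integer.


In perfect competition, profit is maximized where P = MC.
77 = 25 + 4Q
52 = 4Q
Q* = 52/4 = 13

13


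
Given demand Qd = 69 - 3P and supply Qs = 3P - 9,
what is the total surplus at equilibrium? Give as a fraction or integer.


Find equilibrium: 69 - 3P = 3P - 9
69 + 9 = 6P
P* = 78/6 = 13
Q* = 3*13 - 9 = 30
Inverse demand: P = 23 - Q/3, so P_max = 23
Inverse supply: P = 3 + Q/3, so P_min = 3
CS = (1/2) * 30 * (23 - 13) = 150
PS = (1/2) * 30 * (13 - 3) = 150
TS = CS + PS = 150 + 150 = 300

300


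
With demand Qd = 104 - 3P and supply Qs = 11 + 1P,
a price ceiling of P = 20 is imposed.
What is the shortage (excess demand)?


At P = 20:
Qd = 104 - 3*20 = 44
Qs = 11 + 1*20 = 31
Shortage = Qd - Qs = 44 - 31 = 13

13


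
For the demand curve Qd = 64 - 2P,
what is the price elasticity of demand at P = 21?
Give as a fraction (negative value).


dQ/dP = -2
At P = 21: Q = 64 - 2*21 = 22
E = (dQ/dP)(P/Q) = (-2)(21/22) = -21/11

-21/11


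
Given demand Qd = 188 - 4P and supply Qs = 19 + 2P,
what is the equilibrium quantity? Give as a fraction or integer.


First find equilibrium price:
188 - 4P = 19 + 2P
P* = 169/6 = 169/6
Then substitute into demand:
Q* = 188 - 4 * 169/6 = 226/3

226/3


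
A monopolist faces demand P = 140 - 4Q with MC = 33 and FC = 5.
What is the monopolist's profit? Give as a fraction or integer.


MR = MC: 140 - 8Q = 33
Q* = 107/8
P* = 140 - 4*107/8 = 173/2
Profit = (P* - MC)*Q* - FC
= (173/2 - 33)*107/8 - 5
= 107/2*107/8 - 5
= 11449/16 - 5 = 11369/16

11369/16


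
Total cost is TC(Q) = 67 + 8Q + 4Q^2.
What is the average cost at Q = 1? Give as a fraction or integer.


TC(1) = 67 + 8*1 + 4*1^2
TC(1) = 67 + 8 + 4 = 79
AC = TC/Q = 79/1 = 79

79


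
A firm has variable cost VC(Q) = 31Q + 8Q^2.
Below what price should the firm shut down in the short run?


AVC(Q) = VC(Q)/Q = 31 + 8Q
AVC is increasing in Q, so minimum AVC is at Q -> 0+.
Min AVC = 31
The firm should shut down if P < 31.

31


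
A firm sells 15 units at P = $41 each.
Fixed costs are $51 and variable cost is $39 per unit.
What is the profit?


Total Revenue = P * Q = 41 * 15 = $615
Total Cost = FC + VC*Q = 51 + 39*15 = $636
Profit = TR - TC = 615 - 636 = $-21

$-21


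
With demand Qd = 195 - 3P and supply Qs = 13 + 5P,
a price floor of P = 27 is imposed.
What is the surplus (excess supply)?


At P = 27:
Qd = 195 - 3*27 = 114
Qs = 13 + 5*27 = 148
Surplus = Qs - Qd = 148 - 114 = 34

34


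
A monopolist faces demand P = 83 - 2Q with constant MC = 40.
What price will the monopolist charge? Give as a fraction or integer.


MR = 83 - 4Q
Set MR = MC: 83 - 4Q = 40
Q* = 43/4
Substitute into demand:
P* = 83 - 2*43/4 = 123/2

123/2


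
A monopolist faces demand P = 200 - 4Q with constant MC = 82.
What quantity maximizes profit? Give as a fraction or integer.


TR = P*Q = (200 - 4Q)Q = 200Q - 4Q^2
MR = dTR/dQ = 200 - 8Q
Set MR = MC:
200 - 8Q = 82
118 = 8Q
Q* = 118/8 = 59/4

59/4


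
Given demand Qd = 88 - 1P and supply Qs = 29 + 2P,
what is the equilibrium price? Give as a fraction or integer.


At equilibrium, Qd = Qs.
88 - 1P = 29 + 2P
88 - 29 = 1P + 2P
59 = 3P
P* = 59/3 = 59/3

59/3


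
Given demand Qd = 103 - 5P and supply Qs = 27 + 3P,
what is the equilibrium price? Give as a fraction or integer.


At equilibrium, Qd = Qs.
103 - 5P = 27 + 3P
103 - 27 = 5P + 3P
76 = 8P
P* = 76/8 = 19/2

19/2


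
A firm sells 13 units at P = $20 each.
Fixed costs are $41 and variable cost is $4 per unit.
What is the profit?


Total Revenue = P * Q = 20 * 13 = $260
Total Cost = FC + VC*Q = 41 + 4*13 = $93
Profit = TR - TC = 260 - 93 = $167

$167


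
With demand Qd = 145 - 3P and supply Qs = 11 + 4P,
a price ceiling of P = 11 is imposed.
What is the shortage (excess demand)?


At P = 11:
Qd = 145 - 3*11 = 112
Qs = 11 + 4*11 = 55
Shortage = Qd - Qs = 112 - 55 = 57

57


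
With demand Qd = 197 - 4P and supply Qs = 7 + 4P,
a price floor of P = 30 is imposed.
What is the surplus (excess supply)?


At P = 30:
Qd = 197 - 4*30 = 77
Qs = 7 + 4*30 = 127
Surplus = Qs - Qd = 127 - 77 = 50

50


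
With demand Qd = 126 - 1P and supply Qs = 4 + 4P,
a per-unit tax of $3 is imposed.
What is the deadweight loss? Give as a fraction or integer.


Pre-tax equilibrium quantity: Q* = 508/5
Post-tax equilibrium quantity: Q_tax = 496/5
Reduction in quantity: Q* - Q_tax = 12/5
DWL = (1/2) * tax * (Q* - Q_tax)
DWL = (1/2) * 3 * 12/5 = 18/5

18/5


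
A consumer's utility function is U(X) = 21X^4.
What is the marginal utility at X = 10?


MU = dU/dX = 21*4*X^(4-1)
MU = 84*X^3
At X = 10:
MU = 84 * 10^3
MU = 84 * 1000 = 84000

84000


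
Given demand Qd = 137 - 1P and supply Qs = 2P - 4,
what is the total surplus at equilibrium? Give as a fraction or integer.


Find equilibrium: 137 - 1P = 2P - 4
137 + 4 = 3P
P* = 141/3 = 47
Q* = 2*47 - 4 = 90
Inverse demand: P = 137 - Q/1, so P_max = 137
Inverse supply: P = 2 + Q/2, so P_min = 2
CS = (1/2) * 90 * (137 - 47) = 4050
PS = (1/2) * 90 * (47 - 2) = 2025
TS = CS + PS = 4050 + 2025 = 6075

6075


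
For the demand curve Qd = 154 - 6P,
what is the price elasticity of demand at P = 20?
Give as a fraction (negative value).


dQ/dP = -6
At P = 20: Q = 154 - 6*20 = 34
E = (dQ/dP)(P/Q) = (-6)(20/34) = -60/17

-60/17


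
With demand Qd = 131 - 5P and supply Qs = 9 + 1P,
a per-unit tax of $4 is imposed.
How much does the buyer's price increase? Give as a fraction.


With a per-unit tax, the buyer's price increase depends on relative slopes.
Supply slope: d = 1, Demand slope: b = 5
Buyer's price increase = d * tax / (b + d)
= 1 * 4 / (5 + 1)
= 4 / 6 = 2/3

2/3


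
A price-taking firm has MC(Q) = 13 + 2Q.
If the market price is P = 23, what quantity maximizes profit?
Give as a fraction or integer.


In perfect competition, profit is maximized where P = MC.
23 = 13 + 2Q
10 = 2Q
Q* = 10/2 = 5

5


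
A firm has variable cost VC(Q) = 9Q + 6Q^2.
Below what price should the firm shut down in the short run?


AVC(Q) = VC(Q)/Q = 9 + 6Q
AVC is increasing in Q, so minimum AVC is at Q -> 0+.
Min AVC = 9
The firm should shut down if P < 9.

9


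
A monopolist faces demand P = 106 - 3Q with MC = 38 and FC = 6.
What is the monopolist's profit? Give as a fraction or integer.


MR = MC: 106 - 6Q = 38
Q* = 34/3
P* = 106 - 3*34/3 = 72
Profit = (P* - MC)*Q* - FC
= (72 - 38)*34/3 - 6
= 34*34/3 - 6
= 1156/3 - 6 = 1138/3

1138/3


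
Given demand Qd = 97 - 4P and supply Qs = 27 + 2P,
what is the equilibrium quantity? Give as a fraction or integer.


First find equilibrium price:
97 - 4P = 27 + 2P
P* = 70/6 = 35/3
Then substitute into demand:
Q* = 97 - 4 * 35/3 = 151/3

151/3


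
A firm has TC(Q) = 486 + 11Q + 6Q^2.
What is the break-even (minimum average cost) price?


AC(Q) = 486/Q + 11 + 6Q
To minimize: dAC/dQ = -486/Q^2 + 6 = 0
Q^2 = 486/6 = 81
Q* = 9
Min AC = 486/9 + 11 + 6*9
Min AC = 54 + 11 + 54 = 119

119


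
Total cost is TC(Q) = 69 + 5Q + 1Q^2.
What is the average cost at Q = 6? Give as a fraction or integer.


TC(6) = 69 + 5*6 + 1*6^2
TC(6) = 69 + 30 + 36 = 135
AC = TC/Q = 135/6 = 45/2

45/2


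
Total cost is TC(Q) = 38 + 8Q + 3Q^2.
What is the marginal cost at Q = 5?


MC = dTC/dQ = 8 + 2*3*Q
At Q = 5:
MC = 8 + 6*5
MC = 8 + 30 = 38

38


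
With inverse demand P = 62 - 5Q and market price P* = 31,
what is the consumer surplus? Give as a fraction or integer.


Maximum willingness to pay (at Q=0): P_max = 62
Quantity demanded at P* = 31:
Q* = (62 - 31)/5 = 31/5
CS = (1/2) * Q* * (P_max - P*)
CS = (1/2) * 31/5 * (62 - 31)
CS = (1/2) * 31/5 * 31 = 961/10

961/10


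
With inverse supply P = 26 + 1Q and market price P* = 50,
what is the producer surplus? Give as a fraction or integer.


Minimum supply price (at Q=0): P_min = 26
Quantity supplied at P* = 50:
Q* = (50 - 26)/1 = 24
PS = (1/2) * Q* * (P* - P_min)
PS = (1/2) * 24 * (50 - 26)
PS = (1/2) * 24 * 24 = 288

288


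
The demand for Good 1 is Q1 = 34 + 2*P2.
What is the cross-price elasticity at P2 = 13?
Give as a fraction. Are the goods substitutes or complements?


dQ1/dP2 = 2
At P2 = 13: Q1 = 34 + 2*13 = 60
Exy = (dQ1/dP2)(P2/Q1) = 2 * 13 / 60 = 13/30
Since Exy > 0, the goods are substitutes.

13/30 (substitutes)


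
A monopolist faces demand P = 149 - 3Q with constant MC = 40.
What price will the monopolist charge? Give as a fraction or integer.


MR = 149 - 6Q
Set MR = MC: 149 - 6Q = 40
Q* = 109/6
Substitute into demand:
P* = 149 - 3*109/6 = 189/2

189/2


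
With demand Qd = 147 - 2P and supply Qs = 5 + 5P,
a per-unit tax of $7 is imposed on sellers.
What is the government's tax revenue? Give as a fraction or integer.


With tax on sellers, new supply: Qs' = 5 + 5(P - 7)
= 5P - 30
New equilibrium quantity:
Q_new = 675/7
Tax revenue = tax * Q_new = 7 * 675/7 = 675

675


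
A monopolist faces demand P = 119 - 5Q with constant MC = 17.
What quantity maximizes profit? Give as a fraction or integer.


TR = P*Q = (119 - 5Q)Q = 119Q - 5Q^2
MR = dTR/dQ = 119 - 10Q
Set MR = MC:
119 - 10Q = 17
102 = 10Q
Q* = 102/10 = 51/5

51/5


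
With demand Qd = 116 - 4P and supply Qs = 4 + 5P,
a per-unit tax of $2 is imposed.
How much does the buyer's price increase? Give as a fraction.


With a per-unit tax, the buyer's price increase depends on relative slopes.
Supply slope: d = 5, Demand slope: b = 4
Buyer's price increase = d * tax / (b + d)
= 5 * 2 / (4 + 5)
= 10 / 9 = 10/9

10/9
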